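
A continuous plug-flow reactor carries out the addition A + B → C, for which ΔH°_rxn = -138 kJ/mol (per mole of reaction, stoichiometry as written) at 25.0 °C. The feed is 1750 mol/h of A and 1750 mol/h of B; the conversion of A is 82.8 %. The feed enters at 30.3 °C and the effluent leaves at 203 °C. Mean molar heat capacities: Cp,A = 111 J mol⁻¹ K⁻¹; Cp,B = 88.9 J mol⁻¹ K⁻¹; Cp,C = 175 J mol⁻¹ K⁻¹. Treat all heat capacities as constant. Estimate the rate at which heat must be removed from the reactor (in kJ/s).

Extent of reaction ξ = 0.828 × 1750 = 1449 mol/h
Reaction term: ξ·ΔH°_rxn = 1449 × -138 = -199960 kJ/h
Sensible, feed 30.3→25 °C: -1854.1 kJ/h
Outlet flows (mol/h): A 301, B 301, C 1449
Sensible, products 25→203 °C: 55847 kJ/h
Q = ΔH = -145970 kJ/h = -40.547 kW
Heat removed = 40.547 kJ/s

Q_out = 40.5 kJ/s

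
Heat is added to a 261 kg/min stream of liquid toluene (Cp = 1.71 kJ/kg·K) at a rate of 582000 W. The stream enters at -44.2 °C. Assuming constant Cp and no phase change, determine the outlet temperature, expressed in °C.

T_out = 34.0 °C

Q = 582000 W = 34920 kJ/min
ΔT = Q/(ṁ·Cp) = 34920/(261×1.71) = 78.242 K
T_out = -44.2 + 78.242 = 34.042 °C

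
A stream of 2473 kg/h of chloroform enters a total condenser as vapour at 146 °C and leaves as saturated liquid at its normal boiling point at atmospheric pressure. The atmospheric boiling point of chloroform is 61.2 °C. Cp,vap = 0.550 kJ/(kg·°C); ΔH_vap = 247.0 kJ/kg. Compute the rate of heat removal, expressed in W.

vapour 146→61.2 °C: -46.64 kJ/kg
condensation at 61.2 °C: -247 kJ/kg
Δh = -46.64 + -247 = -293.64 kJ/kg
Q = ṁ·Δh = 2473 kg/h × -293.64 kJ/kg = -726170 kJ/h
|Q| = 201.71 kW = 201710 W

Q_c = 202000 W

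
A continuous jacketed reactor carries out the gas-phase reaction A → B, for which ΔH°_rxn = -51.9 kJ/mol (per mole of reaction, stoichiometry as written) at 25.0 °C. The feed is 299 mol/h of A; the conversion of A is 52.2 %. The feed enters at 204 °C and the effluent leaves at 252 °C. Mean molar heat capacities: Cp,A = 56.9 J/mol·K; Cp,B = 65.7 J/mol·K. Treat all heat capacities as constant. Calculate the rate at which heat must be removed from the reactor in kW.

Q_out = 1.94 kW

Extent of reaction ξ = 0.522 × 299 = 156.08 mol/h
Reaction term: ξ·ΔH°_rxn = 156.08 × -51.9 = -8100.4 kJ/h
Sensible, feed 204→25 °C: -3045.3 kJ/h
Outlet flows (mol/h): A 142.92, B 156.08
Sensible, products 25→252 °C: 4173.8 kJ/h
Q = ΔH = -6972 kJ/h = -1.9367 kW
Heat removed = 1.9367 kW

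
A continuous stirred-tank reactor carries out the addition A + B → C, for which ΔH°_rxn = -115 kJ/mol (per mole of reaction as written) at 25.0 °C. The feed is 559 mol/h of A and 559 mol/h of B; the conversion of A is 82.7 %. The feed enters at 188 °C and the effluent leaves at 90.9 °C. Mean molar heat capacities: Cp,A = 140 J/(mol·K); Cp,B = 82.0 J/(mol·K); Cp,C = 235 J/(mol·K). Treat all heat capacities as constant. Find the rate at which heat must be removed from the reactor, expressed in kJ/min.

Extent of reaction ξ = 0.827 × 559 = 462.29 mol/h
Reaction term: ξ·ΔH°_rxn = 462.29 × -115 = -53164 kJ/h
Sensible, feed 188→25 °C: -20228 kJ/h
Outlet flows (mol/h): A 96.707, B 96.707, C 462.29
Sensible, products 25→90.9 °C: 8574.1 kJ/h
Q = ΔH = -64818 kJ/h = -18.005 kW
Heat removed = 1080.3 kJ/min

Q_out = 1080 kJ/min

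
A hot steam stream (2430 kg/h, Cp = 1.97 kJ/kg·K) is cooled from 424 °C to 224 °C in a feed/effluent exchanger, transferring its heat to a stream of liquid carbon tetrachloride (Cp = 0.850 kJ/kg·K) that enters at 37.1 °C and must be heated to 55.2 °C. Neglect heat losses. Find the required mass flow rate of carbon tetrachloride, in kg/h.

Heat released by hot stream: Q = 2430 × 1.97 × (424 − 224) = 957420 kJ/h
Energy balance on cold side (adiabatic exchanger): Q = ṁ_c·Cp_c·(T_c,out − T_c,in)
ṁ_c = 957420 / [0.850 × (55.2 − 37.1)] = 62231 kg/h

ṁ_c = 62200 kg/h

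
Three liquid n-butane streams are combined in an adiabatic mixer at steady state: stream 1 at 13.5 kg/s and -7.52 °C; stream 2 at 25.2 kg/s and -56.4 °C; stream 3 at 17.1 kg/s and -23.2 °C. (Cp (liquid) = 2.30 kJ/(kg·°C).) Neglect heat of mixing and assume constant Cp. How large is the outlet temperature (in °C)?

T_out = -34.4 °C

No heat crosses the boundary, so H_out = H_in.
T_out = Σ ṁᵢCp,ᵢTᵢ / Σ ṁᵢCp,ᵢ
      = -4414.9 / 128.34 = -34.4 °C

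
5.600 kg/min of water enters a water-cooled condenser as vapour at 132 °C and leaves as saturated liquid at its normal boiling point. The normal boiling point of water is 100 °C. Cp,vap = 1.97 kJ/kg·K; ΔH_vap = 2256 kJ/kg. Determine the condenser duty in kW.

Q_c = 216 kW

vapour 132→100 °C: -63.04 kJ/kg
condensation at 100 °C: -2256 kJ/kg
Δh = -63.04 + -2256 = -2319 kJ/kg
Q = ṁ·Δh = 5.600 kg/min × -2319 kJ/kg = -12987 kJ/min
|Q| = 216.44 kW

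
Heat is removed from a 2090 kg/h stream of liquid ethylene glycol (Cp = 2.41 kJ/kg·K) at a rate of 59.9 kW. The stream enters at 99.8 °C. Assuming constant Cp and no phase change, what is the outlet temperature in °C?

T_out = 57.0 °C

Q = 59.9 kW = 215640 kJ/h
ΔT = Q/(ṁ·Cp) = 215640/(2090×2.41) = 42.812 K
T_out = 99.8 − 42.812 = 56.988 °C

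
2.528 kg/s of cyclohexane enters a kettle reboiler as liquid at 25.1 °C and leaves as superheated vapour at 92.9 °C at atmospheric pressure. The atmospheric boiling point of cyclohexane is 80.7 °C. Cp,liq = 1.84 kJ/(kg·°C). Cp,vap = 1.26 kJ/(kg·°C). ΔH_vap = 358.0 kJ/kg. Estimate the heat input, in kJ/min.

Q = 72200 kJ/min

liquid 25.1→80.7 °C: 102.3 kJ/kg
vaporisation at 80.7 °C: 358 kJ/kg
vapour 80.7→92.9 °C: 15.372 kJ/kg
Δh = 102.3 + 358 + 15.372 = 475.68 kJ/kg
Q = ṁ·Δh = 2.528 kg/s × 475.68 kJ/kg = 1202.5 kJ/s
|Q| = 1202.5 kW = 72151 kJ/min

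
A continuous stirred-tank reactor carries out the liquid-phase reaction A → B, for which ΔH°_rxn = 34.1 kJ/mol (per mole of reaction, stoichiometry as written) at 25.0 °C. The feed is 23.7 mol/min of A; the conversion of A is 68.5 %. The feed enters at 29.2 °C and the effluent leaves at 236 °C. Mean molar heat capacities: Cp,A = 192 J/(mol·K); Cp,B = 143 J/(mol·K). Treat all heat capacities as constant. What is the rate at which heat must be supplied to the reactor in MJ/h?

Q_in = 79.6 MJ/h

Extent of reaction ξ = 0.685 × 23.7 = 16.235 mol/min
Reaction term: ξ·ΔH°_rxn = 16.235 × 34.1 = 553.6 kJ/min
Sensible, feed 29.2→25 °C: -19.112 kJ/min
Outlet flows (mol/min): A 7.4655, B 16.235
Sensible, products 25→236 °C: 792.29 kJ/min
Q = ΔH = 1326.8 kJ/min = 22.113 kW
Heat supplied = 79.606 MJ/h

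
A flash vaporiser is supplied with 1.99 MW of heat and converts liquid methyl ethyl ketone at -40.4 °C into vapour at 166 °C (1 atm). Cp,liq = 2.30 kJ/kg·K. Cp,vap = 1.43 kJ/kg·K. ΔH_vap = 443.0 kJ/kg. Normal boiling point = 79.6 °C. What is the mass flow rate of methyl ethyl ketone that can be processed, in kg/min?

ṁ = 142 kg/min

Δh = 2.30×(79.6−-40.4) + 443.0 + 1.43×(166−79.6) = 842.55 kJ/kg
Q = 1.99 MW = 1990 kJ/s = 119400 kJ/min
ṁ = Q/Δh = 119400 / 842.55 = 141.71 kg/min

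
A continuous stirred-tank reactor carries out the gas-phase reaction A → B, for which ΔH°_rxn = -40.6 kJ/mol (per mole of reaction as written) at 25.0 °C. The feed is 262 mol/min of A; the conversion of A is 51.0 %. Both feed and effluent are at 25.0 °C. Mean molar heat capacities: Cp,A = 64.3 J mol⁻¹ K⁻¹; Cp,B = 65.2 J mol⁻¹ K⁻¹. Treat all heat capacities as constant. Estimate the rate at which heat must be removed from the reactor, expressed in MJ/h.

Extent of reaction ξ = 0.510 × 262 = 133.62 mol/min
Reaction term: ξ·ΔH°_rxn = 133.62 × -40.6 = -5425 kJ/min
Q = ΔH = -5425 kJ/min = -90.416 kW
Heat removed = 325.5 MJ/h

Q_out = 325 MJ/h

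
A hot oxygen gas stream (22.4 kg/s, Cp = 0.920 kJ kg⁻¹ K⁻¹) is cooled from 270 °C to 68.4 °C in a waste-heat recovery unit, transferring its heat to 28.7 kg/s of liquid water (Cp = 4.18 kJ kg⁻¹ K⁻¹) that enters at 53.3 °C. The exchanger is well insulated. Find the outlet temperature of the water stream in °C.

Heat released by hot stream: Q = 22.4 × 0.920 × (270 − 68.4) = 4154.6 kJ/s
Energy balance on cold side (adiabatic exchanger): Q = ṁ_c·Cp_c·(T_c,out − T_c,in)
T_c,out = 53.3 + 4154.6/(28.7 × 4.18) = 87.931 °C

T_c,out = 87.9 °C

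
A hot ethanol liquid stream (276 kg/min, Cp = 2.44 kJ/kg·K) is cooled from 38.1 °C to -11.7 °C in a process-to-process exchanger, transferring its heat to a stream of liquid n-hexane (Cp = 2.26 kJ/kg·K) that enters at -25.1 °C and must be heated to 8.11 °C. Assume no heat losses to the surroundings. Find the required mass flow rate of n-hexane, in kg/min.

ṁ_c = 447 kg/min

Heat released by hot stream: Q = 276 × 2.44 × (38.1 − -11.7) = 33537 kJ/min
Energy balance on cold side (adiabatic exchanger): Q = ṁ_c·Cp_c·(T_c,out − T_c,in)
ṁ_c = 33537 / [2.26 × (8.11 − -25.1)] = 446.84 kg/min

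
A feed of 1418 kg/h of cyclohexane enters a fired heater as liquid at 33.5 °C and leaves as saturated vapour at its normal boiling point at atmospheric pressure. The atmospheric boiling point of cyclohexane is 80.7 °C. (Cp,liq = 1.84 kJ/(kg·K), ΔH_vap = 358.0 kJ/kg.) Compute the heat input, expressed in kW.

liquid 33.5→80.7 °C: 86.848 kJ/kg
vaporisation at 80.7 °C: 358 kJ/kg
Δh = 86.848 + 358 = 444.85 kJ/kg
Q = ṁ·Δh = 1418 kg/h × 444.85 kJ/kg = 630790 kJ/h
|Q| = 175.22 kW

Q = 175 kW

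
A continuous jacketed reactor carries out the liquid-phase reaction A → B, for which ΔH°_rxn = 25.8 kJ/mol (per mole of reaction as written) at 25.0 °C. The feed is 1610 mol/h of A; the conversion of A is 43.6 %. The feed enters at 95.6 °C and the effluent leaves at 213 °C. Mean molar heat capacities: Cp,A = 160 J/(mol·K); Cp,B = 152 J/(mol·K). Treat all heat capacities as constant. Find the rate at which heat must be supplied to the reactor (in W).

Q_in = 13100 W

Extent of reaction ξ = 0.436 × 1610 = 701.96 mol/h
Reaction term: ξ·ΔH°_rxn = 701.96 × 25.8 = 18111 kJ/h
Sensible, feed 95.6→25 °C: -18187 kJ/h
Outlet flows (mol/h): A 908.04, B 701.96
Sensible, products 25→213 °C: 47373 kJ/h
Q = ΔH = 47297 kJ/h = 13.138 kW
Heat supplied = 13138 W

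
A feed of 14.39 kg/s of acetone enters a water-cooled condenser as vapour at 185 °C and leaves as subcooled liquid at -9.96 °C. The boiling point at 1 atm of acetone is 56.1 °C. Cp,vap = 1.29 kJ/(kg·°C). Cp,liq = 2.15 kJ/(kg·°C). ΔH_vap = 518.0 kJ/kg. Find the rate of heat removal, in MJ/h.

vapour 185→56.1 °C: -166.28 kJ/kg
condensation at 56.1 °C: -518 kJ/kg
liquid 56.1→-9.96 °C: -142.03 kJ/kg
Δh = -166.28 + -518 + -142.03 = -826.31 kJ/kg
Q = ṁ·Δh = 14.39 kg/s × -826.31 kJ/kg = -11891 kJ/s
|Q| = 11891 kW = 42806 MJ/h

Q_c = 42800 MJ/h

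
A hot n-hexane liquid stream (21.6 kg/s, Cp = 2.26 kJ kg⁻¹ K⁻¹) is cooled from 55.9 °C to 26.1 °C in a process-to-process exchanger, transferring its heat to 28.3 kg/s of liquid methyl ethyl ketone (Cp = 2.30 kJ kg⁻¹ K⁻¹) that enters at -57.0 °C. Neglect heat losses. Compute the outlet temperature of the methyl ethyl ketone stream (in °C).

Heat released by hot stream: Q = 21.6 × 2.26 × (55.9 − 26.1) = 1454.7 kJ/s
Energy balance on cold side (adiabatic exchanger): Q = ṁ_c·Cp_c·(T_c,out − T_c,in)
T_c,out = -57.0 + 1454.7/(28.3 × 2.30) = -34.651 °C

T_c,out = -34.7 °C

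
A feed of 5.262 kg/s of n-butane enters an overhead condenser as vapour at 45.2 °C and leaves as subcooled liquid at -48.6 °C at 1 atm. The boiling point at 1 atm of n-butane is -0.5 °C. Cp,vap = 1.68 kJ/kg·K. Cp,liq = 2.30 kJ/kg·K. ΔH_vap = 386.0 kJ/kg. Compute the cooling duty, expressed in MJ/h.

Q_c = 10900 MJ/h

vapour 45.2→-0.5 °C: -76.776 kJ/kg
condensation at -0.5 °C: -386 kJ/kg
liquid -0.5→-48.6 °C: -110.63 kJ/kg
Δh = -76.776 + -386 + -110.63 = -573.41 kJ/kg
Q = ṁ·Δh = 5.262 kg/s × -573.41 kJ/kg = -3017.3 kJ/s
|Q| = 3017.3 kW = 10862 MJ/h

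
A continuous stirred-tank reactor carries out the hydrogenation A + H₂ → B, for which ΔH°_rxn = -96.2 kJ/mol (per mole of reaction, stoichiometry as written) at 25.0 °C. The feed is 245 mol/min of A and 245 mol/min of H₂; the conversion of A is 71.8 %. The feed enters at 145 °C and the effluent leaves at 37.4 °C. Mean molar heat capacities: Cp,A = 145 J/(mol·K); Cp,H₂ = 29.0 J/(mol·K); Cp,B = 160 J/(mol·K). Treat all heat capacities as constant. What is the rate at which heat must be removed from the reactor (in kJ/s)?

Q_out = 359 kJ/s

Extent of reaction ξ = 0.718 × 245 = 175.91 mol/min
Reaction term: ξ·ΔH°_rxn = 175.91 × -96.2 = -16923 kJ/min
Sensible, feed 145→25 °C: -5115.6 kJ/min
Outlet flows (mol/min): A 69.09, H₂ 69.09, B 175.91
Sensible, products 25→37.4 °C: 498.07 kJ/min
Q = ΔH = -21540 kJ/min = -359 kW
Heat removed = 359 kJ/s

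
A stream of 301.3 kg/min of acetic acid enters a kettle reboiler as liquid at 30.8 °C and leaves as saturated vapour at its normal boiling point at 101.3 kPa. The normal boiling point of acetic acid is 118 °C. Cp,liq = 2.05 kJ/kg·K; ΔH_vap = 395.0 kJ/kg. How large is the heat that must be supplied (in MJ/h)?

liquid 30.8→118 °C: 178.76 kJ/kg
vaporisation at 118 °C: 395 kJ/kg
Δh = 178.76 + 395 = 573.76 kJ/kg
Q = ṁ·Δh = 301.3 kg/min × 573.76 kJ/kg = 172870 kJ/min
|Q| = 2881.2 kW = 10372 MJ/h

Q = 10400 MJ/h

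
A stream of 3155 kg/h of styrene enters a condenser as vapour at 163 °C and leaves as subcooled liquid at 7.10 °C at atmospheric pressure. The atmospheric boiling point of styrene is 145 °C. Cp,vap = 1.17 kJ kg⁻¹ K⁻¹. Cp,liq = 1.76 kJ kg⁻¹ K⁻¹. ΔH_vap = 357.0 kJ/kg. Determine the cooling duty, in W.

vapour 163→145 °C: -21.06 kJ/kg
condensation at 145 °C: -357 kJ/kg
liquid 145→7.10 °C: -242.7 kJ/kg
Δh = -21.06 + -357 + -242.7 = -620.76 kJ/kg
Q = ṁ·Δh = 3155 kg/h × -620.76 kJ/kg = -1.9585e+06 kJ/h
|Q| = 544.03 kW = 544030 W

Q_c = 544000 W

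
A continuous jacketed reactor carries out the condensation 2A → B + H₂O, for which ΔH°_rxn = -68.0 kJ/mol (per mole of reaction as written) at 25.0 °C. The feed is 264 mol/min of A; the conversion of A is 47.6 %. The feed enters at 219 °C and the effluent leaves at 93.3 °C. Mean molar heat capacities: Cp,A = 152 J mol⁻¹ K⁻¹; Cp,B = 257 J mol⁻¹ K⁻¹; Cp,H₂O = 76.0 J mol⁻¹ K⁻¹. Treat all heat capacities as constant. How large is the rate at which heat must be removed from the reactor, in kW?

Q_out = 153 kW

Extent of reaction ξ = 0.476 × 264 / 2 = 62.832 mol/min
Reaction term: ξ·ΔH°_rxn = 62.832 × -68.0 = -4272.6 kJ/min
Sensible, feed 219→25 °C: -7784.8 kJ/min
Outlet flows (mol/min): A 138.34, B 62.832, H₂O 62.832
Sensible, products 25→93.3 °C: 2865.2 kJ/min
Q = ΔH = -9192.2 kJ/min = -153.2 kW
Heat removed = 153.2 kW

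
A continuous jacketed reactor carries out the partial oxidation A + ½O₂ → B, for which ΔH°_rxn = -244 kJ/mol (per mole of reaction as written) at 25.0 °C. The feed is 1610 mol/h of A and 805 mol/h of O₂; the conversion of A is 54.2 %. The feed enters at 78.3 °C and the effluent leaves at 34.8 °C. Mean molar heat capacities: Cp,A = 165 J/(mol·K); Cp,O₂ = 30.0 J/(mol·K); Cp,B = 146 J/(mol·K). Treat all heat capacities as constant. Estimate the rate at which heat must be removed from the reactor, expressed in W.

Q_out = 62700 W

Extent of reaction ξ = 0.542 × 1610 = 872.62 mol/h
Reaction term: ξ·ΔH°_rxn = 872.62 × -244 = -212920 kJ/h
Sensible, feed 78.3→25 °C: -15446 kJ/h
Outlet flows (mol/h): A 737.38, O₂ 368.69, B 872.62
Sensible, products 25→34.8 °C: 2549.3 kJ/h
Q = ΔH = -225820 kJ/h = -62.727 kW
Heat removed = 62727 W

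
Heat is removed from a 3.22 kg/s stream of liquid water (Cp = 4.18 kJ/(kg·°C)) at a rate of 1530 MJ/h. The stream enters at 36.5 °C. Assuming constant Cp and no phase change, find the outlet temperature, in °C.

Q = 1530 MJ/h = 425 kJ/s
ΔT = Q/(ṁ·Cp) = 425/(3.22×4.18) = 31.576 K
T_out = 36.5 − 31.576 = 4.924 °C

T_out = 4.92 °C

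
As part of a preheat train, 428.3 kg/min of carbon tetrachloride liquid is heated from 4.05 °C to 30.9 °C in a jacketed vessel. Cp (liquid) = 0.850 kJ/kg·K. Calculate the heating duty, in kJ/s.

Q = ṁ·Cp·ΔT = 428.3 × 0.850 × (30.9 − 4.05) = 9774.9 kJ/min
Converting: 9774.9 / 60 s = 162.91 kW

Q = 163 kJ/s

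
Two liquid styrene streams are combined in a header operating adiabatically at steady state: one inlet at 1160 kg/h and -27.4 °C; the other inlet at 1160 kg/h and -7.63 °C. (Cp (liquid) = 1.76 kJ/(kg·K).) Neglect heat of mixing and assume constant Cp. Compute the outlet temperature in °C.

T_out = -17.5 °C

No heat crosses the boundary, so H_out = H_in.
Σ ṁᵢCp,ᵢTᵢ = 1160×1.76×-27.4 + 1160×1.76×-7.63 = -71517
Σ ṁᵢCp,ᵢ = 1160×1.76 + 1160×1.76 = 4083.2
T_out = -71517 / 4083.2 = -17.515 °C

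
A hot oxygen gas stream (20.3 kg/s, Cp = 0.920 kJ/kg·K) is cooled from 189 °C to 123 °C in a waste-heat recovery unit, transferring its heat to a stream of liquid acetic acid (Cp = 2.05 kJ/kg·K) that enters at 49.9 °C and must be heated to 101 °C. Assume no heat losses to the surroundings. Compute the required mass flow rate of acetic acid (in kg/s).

ṁ_c = 11.8 kg/s

Heat released by hot stream: Q = 20.3 × 0.920 × (189 − 123) = 1232.6 kJ/s
Energy balance on cold side (adiabatic exchanger): Q = ṁ_c·Cp_c·(T_c,out − T_c,in)
ṁ_c = 1232.6 / [2.05 × (101 − 49.9)] = 11.767 kg/s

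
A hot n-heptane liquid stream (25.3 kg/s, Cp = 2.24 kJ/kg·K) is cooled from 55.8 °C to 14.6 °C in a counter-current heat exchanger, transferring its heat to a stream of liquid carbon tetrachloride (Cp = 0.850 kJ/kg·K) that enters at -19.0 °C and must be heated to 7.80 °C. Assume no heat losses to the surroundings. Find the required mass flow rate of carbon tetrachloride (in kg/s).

Heat released by hot stream: Q = 25.3 × 2.24 × (55.8 − 14.6) = 2334.9 kJ/s
Energy balance on cold side (adiabatic exchanger): Q = ṁ_c·Cp_c·(T_c,out − T_c,in)
ṁ_c = 2334.9 / [0.850 × (7.80 − -19.0)] = 102.5 kg/s

ṁ_c = 102 kg/s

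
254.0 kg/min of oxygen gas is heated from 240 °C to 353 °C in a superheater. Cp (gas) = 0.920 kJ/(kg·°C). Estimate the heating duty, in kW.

Q = ṁ·Cp·ΔT = 254.0 × 0.920 × (353 − 240) = 26406 kJ/min
Converting: 26406 / 60 s = 440.1 kW

Q = 440 kW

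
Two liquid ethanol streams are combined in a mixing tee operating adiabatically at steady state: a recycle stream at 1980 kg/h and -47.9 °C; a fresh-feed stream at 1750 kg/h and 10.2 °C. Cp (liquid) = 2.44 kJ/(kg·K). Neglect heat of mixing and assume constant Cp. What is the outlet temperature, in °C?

Energy balance with Q = 0: Σ ṁᵢCp,ᵢ(T_out − Tᵢ) = 0
T_out = Σ ṁᵢCp,ᵢTᵢ / Σ ṁᵢCp,ᵢ
      = -187860 / 9101.2 = -20.641 °C

T_out = -20.6 °C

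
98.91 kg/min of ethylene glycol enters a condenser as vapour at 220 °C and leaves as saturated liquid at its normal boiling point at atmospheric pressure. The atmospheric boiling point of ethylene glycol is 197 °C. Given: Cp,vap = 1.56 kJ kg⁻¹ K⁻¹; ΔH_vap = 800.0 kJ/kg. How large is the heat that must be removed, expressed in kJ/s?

Q_c = 1380 kJ/s

vapour 220→197 °C: -35.88 kJ/kg
condensation at 197 °C: -800 kJ/kg
Δh = -35.88 + -800 = -835.88 kJ/kg
Q = ṁ·Δh = 98.91 kg/min × -835.88 kJ/kg = -82677 kJ/min
|Q| = 1377.9 kW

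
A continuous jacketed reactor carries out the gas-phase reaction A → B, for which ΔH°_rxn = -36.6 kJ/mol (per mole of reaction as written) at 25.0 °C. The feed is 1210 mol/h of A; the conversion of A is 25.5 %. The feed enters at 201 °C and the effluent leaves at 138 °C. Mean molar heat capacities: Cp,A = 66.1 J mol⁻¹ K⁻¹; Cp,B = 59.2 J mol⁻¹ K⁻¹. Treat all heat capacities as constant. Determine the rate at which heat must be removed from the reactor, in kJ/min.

Q_out = 276 kJ/min

Extent of reaction ξ = 0.255 × 1210 = 308.55 mol/h
Reaction term: ξ·ΔH°_rxn = 308.55 × -36.6 = -11293 kJ/h
Sensible, feed 201→25 °C: -14077 kJ/h
Outlet flows (mol/h): A 901.45, B 308.55
Sensible, products 25→138 °C: 8797.3 kJ/h
Q = ΔH = -16572 kJ/h = -4.6034 kW
Heat removed = 276.21 kJ/min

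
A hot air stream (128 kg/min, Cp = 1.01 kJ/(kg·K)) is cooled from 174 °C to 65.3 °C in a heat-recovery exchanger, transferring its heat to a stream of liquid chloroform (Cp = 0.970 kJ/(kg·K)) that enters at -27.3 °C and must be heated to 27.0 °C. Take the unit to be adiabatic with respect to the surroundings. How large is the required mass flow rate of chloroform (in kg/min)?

Heat released by hot stream: Q = 128 × 1.01 × (174 − 65.3) = 14053 kJ/min
Energy balance on cold side (adiabatic exchanger): Q = ṁ_c·Cp_c·(T_c,out − T_c,in)
ṁ_c = 14053 / [0.970 × (27.0 − -27.3)] = 266.8 kg/min

ṁ_c = 267 kg/min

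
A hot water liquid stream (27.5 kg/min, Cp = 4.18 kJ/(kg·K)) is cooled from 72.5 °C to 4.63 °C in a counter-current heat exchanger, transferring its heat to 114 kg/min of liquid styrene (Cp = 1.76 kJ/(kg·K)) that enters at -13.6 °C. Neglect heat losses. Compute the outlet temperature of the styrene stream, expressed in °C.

T_c,out = 25.3 °C

Heat released by hot stream: Q = 27.5 × 4.18 × (72.5 − 4.63) = 7801.7 kJ/min
Energy balance on cold side (adiabatic exchanger): Q = ṁ_c·Cp_c·(T_c,out − T_c,in)
T_c,out = -13.6 + 7801.7/(114 × 1.76) = 25.284 °C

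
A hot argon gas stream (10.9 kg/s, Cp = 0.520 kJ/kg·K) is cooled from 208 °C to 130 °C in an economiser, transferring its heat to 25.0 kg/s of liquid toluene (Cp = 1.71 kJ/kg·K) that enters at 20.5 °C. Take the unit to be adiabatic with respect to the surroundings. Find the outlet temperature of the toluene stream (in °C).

Heat released by hot stream: Q = 10.9 × 0.520 × (208 − 130) = 442.1 kJ/s
Energy balance on cold side (adiabatic exchanger): Q = ṁ_c·Cp_c·(T_c,out − T_c,in)
T_c,out = 20.5 + 442.1/(25.0 × 1.71) = 30.842 °C

T_c,out = 30.8 °C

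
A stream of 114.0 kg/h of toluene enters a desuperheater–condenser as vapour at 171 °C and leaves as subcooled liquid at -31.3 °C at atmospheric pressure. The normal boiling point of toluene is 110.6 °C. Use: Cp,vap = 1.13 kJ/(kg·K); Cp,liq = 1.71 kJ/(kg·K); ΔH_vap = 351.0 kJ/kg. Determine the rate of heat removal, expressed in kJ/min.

vapour 171→110.6 °C: -68.252 kJ/kg
condensation at 110.6 °C: -351 kJ/kg
liquid 110.6→-31.3 °C: -242.65 kJ/kg
Δh = -68.252 + -351 + -242.65 = -661.9 kJ/kg
Q = ṁ·Δh = 114.0 kg/h × -661.9 kJ/kg = -75457 kJ/h
|Q| = 20.96 kW = 1257.6 kJ/min

Q_c = 1260 kJ/min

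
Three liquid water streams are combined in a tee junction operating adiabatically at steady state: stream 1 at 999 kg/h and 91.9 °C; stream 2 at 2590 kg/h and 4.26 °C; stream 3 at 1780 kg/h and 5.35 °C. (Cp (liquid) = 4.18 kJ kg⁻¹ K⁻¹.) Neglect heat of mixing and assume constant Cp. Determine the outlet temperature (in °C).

Adiabatic, steady state ⇒ Σ ṁᵢCp,ᵢ(T_out − Tᵢ) = 0
Σ ṁᵢCp,ᵢTᵢ = 999×4.18×91.9 + 2590×4.18×4.26 + 1780×4.18×5.35 = 469680
Σ ṁᵢCp,ᵢ = 999×4.18 + 2590×4.18 + 1780×4.18 = 22442
T_out = 469680 / 22442 = 20.928 °C

T_out = 20.9 °C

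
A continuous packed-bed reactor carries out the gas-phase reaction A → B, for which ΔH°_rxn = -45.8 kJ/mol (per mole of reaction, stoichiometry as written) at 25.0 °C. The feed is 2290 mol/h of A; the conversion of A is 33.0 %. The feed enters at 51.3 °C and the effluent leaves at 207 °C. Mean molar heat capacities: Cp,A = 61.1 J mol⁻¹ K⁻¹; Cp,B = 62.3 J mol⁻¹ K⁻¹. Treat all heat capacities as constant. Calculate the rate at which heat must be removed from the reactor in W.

Q_out = 3520 W

Extent of reaction ξ = 0.330 × 2290 = 755.7 mol/h
Reaction term: ξ·ΔH°_rxn = 755.7 × -45.8 = -34611 kJ/h
Sensible, feed 51.3→25 °C: -3679.9 kJ/h
Outlet flows (mol/h): A 1534.3, B 755.7
Sensible, products 25→207 °C: 25630 kJ/h
Q = ΔH = -12661 kJ/h = -3.5168 kW
Heat removed = 3516.8 W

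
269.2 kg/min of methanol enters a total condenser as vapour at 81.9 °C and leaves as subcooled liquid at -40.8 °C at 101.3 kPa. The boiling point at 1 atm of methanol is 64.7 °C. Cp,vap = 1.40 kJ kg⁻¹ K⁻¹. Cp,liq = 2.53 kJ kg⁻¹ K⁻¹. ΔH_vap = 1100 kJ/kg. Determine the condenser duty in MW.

Q_c = 6.24 MW

vapour 81.9→64.7 °C: -24.08 kJ/kg
condensation at 64.7 °C: -1100 kJ/kg
liquid 64.7→-40.8 °C: -266.91 kJ/kg
Δh = -24.08 + -1100 + -266.91 = -1391 kJ/kg
Q = ṁ·Δh = 269.2 kg/min × -1391 kJ/kg = -374460 kJ/min
|Q| = 6240.9 kW = 6.2409 MW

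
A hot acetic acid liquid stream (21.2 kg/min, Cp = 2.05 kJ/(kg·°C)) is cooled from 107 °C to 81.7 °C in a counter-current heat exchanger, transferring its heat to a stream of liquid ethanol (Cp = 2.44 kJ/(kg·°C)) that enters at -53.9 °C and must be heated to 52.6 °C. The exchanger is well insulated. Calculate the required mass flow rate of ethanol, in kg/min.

Heat released by hot stream: Q = 21.2 × 2.05 × (107 − 81.7) = 1099.5 kJ/min
Energy balance on cold side (adiabatic exchanger): Q = ṁ_c·Cp_c·(T_c,out − T_c,in)
ṁ_c = 1099.5 / [2.44 × (52.6 − -53.9)] = 4.2313 kg/min

ṁ_c = 4.23 kg/min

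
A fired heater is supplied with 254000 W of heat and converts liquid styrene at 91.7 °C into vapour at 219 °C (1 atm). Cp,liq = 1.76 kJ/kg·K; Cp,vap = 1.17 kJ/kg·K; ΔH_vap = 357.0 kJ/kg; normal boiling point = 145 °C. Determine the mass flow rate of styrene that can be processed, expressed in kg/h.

Δh = 1.76×(145−91.7) + 357.0 + 1.17×(219−145) = 537.39 kJ/kg
Q = 254000 W = 254 kJ/s = 914400 kJ/h
ṁ = Q/Δh = 914400 / 537.39 = 1701.6 kg/h

ṁ = 1700 kg/h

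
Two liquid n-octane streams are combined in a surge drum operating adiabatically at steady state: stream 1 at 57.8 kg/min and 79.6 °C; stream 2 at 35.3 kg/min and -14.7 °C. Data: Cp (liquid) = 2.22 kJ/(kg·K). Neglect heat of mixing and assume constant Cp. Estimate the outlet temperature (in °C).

Energy balance with Q = 0: Σ ṁᵢCp,ᵢ(T_out − Tᵢ) = 0
T_out = Σ ṁᵢCp,ᵢTᵢ / Σ ṁᵢCp,ᵢ
      = 9062 / 206.68 = 43.845 °C

T_out = 43.8 °C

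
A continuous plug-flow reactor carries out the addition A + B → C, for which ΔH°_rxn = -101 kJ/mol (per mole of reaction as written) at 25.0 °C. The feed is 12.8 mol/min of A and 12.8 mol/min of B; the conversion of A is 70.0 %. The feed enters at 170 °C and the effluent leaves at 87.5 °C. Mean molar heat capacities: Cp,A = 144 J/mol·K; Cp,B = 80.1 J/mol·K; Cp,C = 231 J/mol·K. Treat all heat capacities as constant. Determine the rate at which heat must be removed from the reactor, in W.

Extent of reaction ξ = 0.700 × 12.8 = 8.96 mol/min
Reaction term: ξ·ΔH°_rxn = 8.96 × -101 = -904.96 kJ/min
Sensible, feed 170→25 °C: -415.93 kJ/min
Outlet flows (mol/min): A 3.84, B 3.84, C 8.96
Sensible, products 25→87.5 °C: 183.14 kJ/min
Q = ΔH = -1137.7 kJ/min = -18.962 kW
Heat removed = 18962 W

Q_out = 19000 W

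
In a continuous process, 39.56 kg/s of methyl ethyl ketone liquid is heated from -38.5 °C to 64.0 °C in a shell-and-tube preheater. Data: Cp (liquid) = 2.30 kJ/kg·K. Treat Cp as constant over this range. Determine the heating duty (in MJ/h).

Q = 33600 MJ/h

Q = ṁ·Cp·ΔT = 39.56 × 2.30 × (64.0 − -38.5) = 9326.3 kJ/s
Heating duty = 33575 MJ/h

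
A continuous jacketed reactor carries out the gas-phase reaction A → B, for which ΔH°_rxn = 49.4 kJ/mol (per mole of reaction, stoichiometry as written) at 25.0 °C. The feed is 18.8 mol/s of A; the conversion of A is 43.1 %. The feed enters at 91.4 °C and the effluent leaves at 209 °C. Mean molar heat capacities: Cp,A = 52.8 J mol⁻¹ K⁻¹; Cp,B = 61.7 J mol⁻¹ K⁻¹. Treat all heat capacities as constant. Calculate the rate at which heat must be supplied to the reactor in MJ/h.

Q_in = 1910 MJ/h

Extent of reaction ξ = 0.431 × 18.8 = 8.1028 mol/s
Reaction term: ξ·ΔH°_rxn = 8.1028 × 49.4 = 400.28 kJ/s
Sensible, feed 91.4→25 °C: -65.911 kJ/s
Outlet flows (mol/s): A 10.697, B 8.1028
Sensible, products 25→209 °C: 195.91 kJ/s
Q = ΔH = 530.28 kJ/s = 530.28 kW
Heat supplied = 1909 MJ/h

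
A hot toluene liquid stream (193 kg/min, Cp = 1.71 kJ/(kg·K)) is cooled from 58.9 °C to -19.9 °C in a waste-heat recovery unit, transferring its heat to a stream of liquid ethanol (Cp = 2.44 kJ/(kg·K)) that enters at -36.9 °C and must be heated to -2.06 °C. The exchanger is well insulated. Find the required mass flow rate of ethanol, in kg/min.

Heat released by hot stream: Q = 193 × 1.71 × (58.9 − -19.9) = 26006 kJ/min
Energy balance on cold side (adiabatic exchanger): Q = ṁ_c·Cp_c·(T_c,out − T_c,in)
ṁ_c = 26006 / [2.44 × (-2.06 − -36.9)] = 305.92 kg/min

ṁ_c = 306 kg/min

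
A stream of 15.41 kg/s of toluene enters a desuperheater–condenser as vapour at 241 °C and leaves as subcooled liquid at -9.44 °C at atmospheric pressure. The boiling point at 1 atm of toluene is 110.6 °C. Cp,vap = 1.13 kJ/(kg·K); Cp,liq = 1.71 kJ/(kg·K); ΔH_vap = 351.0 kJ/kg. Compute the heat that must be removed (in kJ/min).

Q_c = 651000 kJ/min

vapour 241→110.6 °C: -147.35 kJ/kg
condensation at 110.6 °C: -351 kJ/kg
liquid 110.6→-9.44 °C: -205.27 kJ/kg
Δh = -147.35 + -351 + -205.27 = -703.62 kJ/kg
Q = ṁ·Δh = 15.41 kg/s × -703.62 kJ/kg = -10843 kJ/s
|Q| = 10843 kW = 650570 kJ/min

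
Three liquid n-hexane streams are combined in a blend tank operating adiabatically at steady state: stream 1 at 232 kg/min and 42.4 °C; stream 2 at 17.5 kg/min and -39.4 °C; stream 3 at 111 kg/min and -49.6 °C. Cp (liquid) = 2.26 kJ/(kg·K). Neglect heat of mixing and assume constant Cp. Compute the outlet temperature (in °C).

Energy balance with Q = 0: Σ ṁᵢCp,ᵢ(T_out − Tᵢ) = 0
T_out = Σ ṁᵢCp,ᵢTᵢ / Σ ṁᵢCp,ᵢ
      = 8230.2 / 814.73 = 10.102 °C

T_out = 10.1 °C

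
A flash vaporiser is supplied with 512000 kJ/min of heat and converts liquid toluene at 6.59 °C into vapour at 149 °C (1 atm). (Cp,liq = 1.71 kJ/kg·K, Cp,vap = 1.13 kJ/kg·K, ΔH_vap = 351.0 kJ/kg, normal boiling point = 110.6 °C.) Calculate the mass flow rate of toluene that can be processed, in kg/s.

Δh = 1.71×(110.6−6.59) + 351.0 + 1.13×(149−110.6) = 572.25 kJ/kg
Q = 512000 kJ/min = 8533.3 kJ/s = 8533.3 kJ/s
ṁ = Q/Δh = 8533.3 / 572.25 = 14.912 kg/s

ṁ = 14.9 kg/s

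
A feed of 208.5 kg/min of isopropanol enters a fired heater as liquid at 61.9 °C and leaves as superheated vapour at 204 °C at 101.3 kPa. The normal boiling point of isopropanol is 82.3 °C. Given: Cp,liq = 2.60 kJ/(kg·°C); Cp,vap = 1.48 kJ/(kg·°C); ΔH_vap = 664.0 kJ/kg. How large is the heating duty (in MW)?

liquid 61.9→82.3 °C: 53.04 kJ/kg
vaporisation at 82.3 °C: 664 kJ/kg
vapour 82.3→204 °C: 180.12 kJ/kg
Δh = 53.04 + 664 + 180.12 = 897.16 kJ/kg
Q = ṁ·Δh = 208.5 kg/min × 897.16 kJ/kg = 187060 kJ/min
|Q| = 3117.6 kW = 3.1176 MW

Q = 3.12 MW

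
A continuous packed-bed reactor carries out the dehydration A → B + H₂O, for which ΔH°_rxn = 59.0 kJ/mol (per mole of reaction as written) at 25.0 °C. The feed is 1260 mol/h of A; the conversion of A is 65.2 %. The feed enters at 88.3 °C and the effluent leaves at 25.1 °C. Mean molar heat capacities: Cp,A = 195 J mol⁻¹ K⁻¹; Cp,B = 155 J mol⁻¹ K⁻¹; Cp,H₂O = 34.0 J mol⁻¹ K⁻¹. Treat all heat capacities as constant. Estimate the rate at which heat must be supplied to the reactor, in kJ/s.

Q_in = 9.15 kJ/s

Extent of reaction ξ = 0.652 × 1260 = 821.52 mol/h
Reaction term: ξ·ΔH°_rxn = 821.52 × 59.0 = 48470 kJ/h
Sensible, feed 88.3→25 °C: -15553 kJ/h
Outlet flows (mol/h): A 438.48, B 821.52, H₂O 821.52
Sensible, products 25→25.1 °C: 24.077 kJ/h
Q = ΔH = 32941 kJ/h = 9.1503 kW
Heat supplied = 9.1503 kJ/s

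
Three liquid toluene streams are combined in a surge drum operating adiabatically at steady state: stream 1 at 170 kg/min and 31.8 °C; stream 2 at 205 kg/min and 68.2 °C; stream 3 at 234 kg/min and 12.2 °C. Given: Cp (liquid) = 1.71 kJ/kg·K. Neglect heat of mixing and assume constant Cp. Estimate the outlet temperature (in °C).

T_out = 36.5 °C

No heat crosses the boundary, so H_out = H_in.
Σ ṁᵢCp,ᵢTᵢ = 170×1.71×31.8 + 205×1.71×68.2 + 234×1.71×12.2 = 38033
Σ ṁᵢCp,ᵢ = 170×1.71 + 205×1.71 + 234×1.71 = 1041.4
T_out = 38033 / 1041.4 = 36.522 °C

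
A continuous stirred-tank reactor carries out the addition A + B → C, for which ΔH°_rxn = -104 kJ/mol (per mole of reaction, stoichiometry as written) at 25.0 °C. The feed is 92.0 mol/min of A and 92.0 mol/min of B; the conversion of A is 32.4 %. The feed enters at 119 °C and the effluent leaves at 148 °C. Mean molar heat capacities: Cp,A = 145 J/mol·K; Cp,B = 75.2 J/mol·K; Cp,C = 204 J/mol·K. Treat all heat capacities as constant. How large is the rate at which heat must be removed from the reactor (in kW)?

Q_out = 42.9 kW

Extent of reaction ξ = 0.324 × 92.0 = 29.808 mol/min
Reaction term: ξ·ΔH°_rxn = 29.808 × -104 = -3100 kJ/min
Sensible, feed 119→25 °C: -1904.3 kJ/min
Outlet flows (mol/min): A 62.192, B 62.192, C 29.808
Sensible, products 25→148 °C: 2432.4 kJ/min
Q = ΔH = -2571.9 kJ/min = -42.866 kW
Heat removed = 42.866 kW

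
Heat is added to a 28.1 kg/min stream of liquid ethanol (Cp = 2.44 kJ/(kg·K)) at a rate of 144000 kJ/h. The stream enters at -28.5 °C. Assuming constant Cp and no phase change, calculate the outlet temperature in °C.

T_out = 6.50 °C

Q = 144000 kJ/h = 2400 kJ/min
ΔT = Q/(ṁ·Cp) = 2400/(28.1×2.44) = 35.004 K
T_out = -28.5 + 35.004 = 6.5038 °C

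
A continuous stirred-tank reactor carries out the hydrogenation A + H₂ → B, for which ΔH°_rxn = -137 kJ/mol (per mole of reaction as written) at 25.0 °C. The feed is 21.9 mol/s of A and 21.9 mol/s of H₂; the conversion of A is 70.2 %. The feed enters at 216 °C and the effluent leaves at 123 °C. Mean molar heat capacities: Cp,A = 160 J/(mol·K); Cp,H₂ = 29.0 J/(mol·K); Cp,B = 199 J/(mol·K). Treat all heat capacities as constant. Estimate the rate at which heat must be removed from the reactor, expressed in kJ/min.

Extent of reaction ξ = 0.702 × 21.9 = 15.374 mol/s
Reaction term: ξ·ΔH°_rxn = 15.374 × -137 = -2106.2 kJ/s
Sensible, feed 216→25 °C: -790.57 kJ/s
Outlet flows (mol/s): A 6.5262, H₂ 6.5262, B 15.374
Sensible, products 25→123 °C: 420.7 kJ/s
Q = ΔH = -2476.1 kJ/s = -2476.1 kW
Heat removed = 148560 kJ/min

Q_out = 149000 kJ/min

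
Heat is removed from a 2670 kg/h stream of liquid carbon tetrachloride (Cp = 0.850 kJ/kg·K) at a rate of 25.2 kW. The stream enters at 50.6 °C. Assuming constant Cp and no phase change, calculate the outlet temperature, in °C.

Q = 25.2 kW = 90720 kJ/h
ΔT = Q/(ṁ·Cp) = 90720/(2670×0.850) = 39.974 K
T_out = 50.6 − 39.974 = 10.626 °C

T_out = 10.6 °C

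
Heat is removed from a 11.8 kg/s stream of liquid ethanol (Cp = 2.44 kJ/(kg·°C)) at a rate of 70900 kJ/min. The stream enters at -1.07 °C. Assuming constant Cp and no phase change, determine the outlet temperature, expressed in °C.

T_out = -42.1 °C

Q = 70900 kJ/min = 1181.7 kJ/s
ΔT = Q/(ṁ·Cp) = 1181.7/(11.8×2.44) = 41.041 K
T_out = -1.07 − 41.041 = -42.111 °C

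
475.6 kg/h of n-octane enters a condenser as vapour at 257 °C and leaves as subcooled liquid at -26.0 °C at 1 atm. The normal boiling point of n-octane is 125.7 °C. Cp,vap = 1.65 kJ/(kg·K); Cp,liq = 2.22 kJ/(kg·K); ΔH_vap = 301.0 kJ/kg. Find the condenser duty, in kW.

vapour 257→125.7 °C: -216.65 kJ/kg
condensation at 125.7 °C: -301 kJ/kg
liquid 125.7→-26.0 °C: -336.77 kJ/kg
Δh = -216.65 + -301 + -336.77 = -854.42 kJ/kg
Q = ṁ·Δh = 475.6 kg/h × -854.42 kJ/kg = -406360 kJ/h
|Q| = 112.88 kW

Q_c = 113 kW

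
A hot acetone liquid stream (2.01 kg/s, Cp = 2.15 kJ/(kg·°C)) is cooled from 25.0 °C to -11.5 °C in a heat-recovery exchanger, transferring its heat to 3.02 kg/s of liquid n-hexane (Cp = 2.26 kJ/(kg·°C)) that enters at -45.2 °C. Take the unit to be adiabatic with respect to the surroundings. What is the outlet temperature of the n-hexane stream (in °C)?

T_c,out = -22.1 °C

Heat released by hot stream: Q = 2.01 × 2.15 × (25.0 − -11.5) = 157.73 kJ/s
Energy balance on cold side (adiabatic exchanger): Q = ṁ_c·Cp_c·(T_c,out − T_c,in)
T_c,out = -45.2 + 157.73/(3.02 × 2.26) = -22.089 °C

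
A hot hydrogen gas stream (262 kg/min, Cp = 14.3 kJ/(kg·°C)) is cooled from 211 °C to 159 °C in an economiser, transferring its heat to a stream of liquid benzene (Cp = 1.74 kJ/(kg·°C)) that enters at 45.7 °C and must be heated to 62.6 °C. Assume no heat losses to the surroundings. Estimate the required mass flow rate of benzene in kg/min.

ṁ_c = 6630 kg/min

Heat released by hot stream: Q = 262 × 14.3 × (211 − 159) = 194820 kJ/min
Energy balance on cold side (adiabatic exchanger): Q = ṁ_c·Cp_c·(T_c,out − T_c,in)
ṁ_c = 194820 / [1.74 × (62.6 − 45.7)] = 6625.3 kg/min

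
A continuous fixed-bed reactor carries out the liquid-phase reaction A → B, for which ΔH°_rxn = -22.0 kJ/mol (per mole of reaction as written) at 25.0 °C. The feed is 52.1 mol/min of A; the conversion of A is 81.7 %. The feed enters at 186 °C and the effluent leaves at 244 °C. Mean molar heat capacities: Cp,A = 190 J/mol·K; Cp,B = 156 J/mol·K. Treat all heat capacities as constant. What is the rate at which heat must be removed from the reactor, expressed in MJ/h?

Q_out = 40.8 MJ/h

Extent of reaction ξ = 0.817 × 52.1 = 42.566 mol/min
Reaction term: ξ·ΔH°_rxn = 42.566 × -22.0 = -936.45 kJ/min
Sensible, feed 186→25 °C: -1593.7 kJ/min
Outlet flows (mol/min): A 9.5343, B 42.566
Sensible, products 25→244 °C: 1850.9 kJ/min
Q = ΔH = -679.25 kJ/min = -11.321 kW
Heat removed = 40.755 MJ/h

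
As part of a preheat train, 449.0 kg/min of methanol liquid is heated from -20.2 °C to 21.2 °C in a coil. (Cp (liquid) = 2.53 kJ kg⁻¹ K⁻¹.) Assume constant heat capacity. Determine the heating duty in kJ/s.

Q = 784 kJ/s

Q = ṁ·Cp·ΔT = 449.0 × 2.53 × (21.2 − -20.2) = 47029 kJ/min
Converting: 47029 / 60 s = 783.82 kW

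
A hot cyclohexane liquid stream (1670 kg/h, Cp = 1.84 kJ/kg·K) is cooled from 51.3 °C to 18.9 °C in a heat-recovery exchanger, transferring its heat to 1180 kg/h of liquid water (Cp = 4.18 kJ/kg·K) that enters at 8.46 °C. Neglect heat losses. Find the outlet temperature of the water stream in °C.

T_c,out = 28.6 °C

Heat released by hot stream: Q = 1670 × 1.84 × (51.3 − 18.9) = 99559 kJ/h
Energy balance on cold side (adiabatic exchanger): Q = ṁ_c·Cp_c·(T_c,out − T_c,in)
T_c,out = 8.46 + 99559/(1180 × 4.18) = 28.645 °C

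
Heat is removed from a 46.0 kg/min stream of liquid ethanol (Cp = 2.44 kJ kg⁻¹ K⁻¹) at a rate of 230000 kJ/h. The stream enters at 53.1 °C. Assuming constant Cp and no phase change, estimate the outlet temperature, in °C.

T_out = 18.9 °C

Q = 230000 kJ/h = 3833.3 kJ/min
ΔT = Q/(ṁ·Cp) = 3833.3/(46.0×2.44) = 34.153 K
T_out = 53.1 − 34.153 = 18.947 °C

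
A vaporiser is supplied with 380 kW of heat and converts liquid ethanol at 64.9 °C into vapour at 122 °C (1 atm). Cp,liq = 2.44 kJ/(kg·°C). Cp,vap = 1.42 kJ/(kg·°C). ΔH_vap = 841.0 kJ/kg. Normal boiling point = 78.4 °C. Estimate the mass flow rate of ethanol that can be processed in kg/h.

ṁ = 1460 kg/h

Δh = 2.44×(78.4−64.9) + 841.0 + 1.42×(122−78.4) = 935.85 kJ/kg
Q = 380 kW = 380 kJ/s = 1.368e+06 kJ/h
ṁ = Q/Δh = 1.368e+06 / 935.85 = 1461.8 kg/h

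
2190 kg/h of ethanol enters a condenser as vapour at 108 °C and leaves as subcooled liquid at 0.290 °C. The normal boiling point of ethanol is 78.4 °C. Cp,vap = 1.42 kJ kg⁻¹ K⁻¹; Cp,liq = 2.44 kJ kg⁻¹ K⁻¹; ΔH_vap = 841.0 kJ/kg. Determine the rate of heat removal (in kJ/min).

Q_c = 39200 kJ/min

vapour 108→78.4 °C: -42.032 kJ/kg
condensation at 78.4 °C: -841 kJ/kg
liquid 78.4→0.290 °C: -190.59 kJ/kg
Δh = -42.032 + -841 + -190.59 = -1073.6 kJ/kg
Q = ṁ·Δh = 2190 kg/h × -1073.6 kJ/kg = -2.3512e+06 kJ/h
|Q| = 653.12 kW = 39187 kJ/min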